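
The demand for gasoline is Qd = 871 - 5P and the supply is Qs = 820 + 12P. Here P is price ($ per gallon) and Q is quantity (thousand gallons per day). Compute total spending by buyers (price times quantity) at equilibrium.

Total spending by buyers = 2568

Set Qd = Qs: 871 - 5P = 820 + 12P, so 51 = 17P and P* = 3.
Plugging P* into demand: Q* = 871 - 5(3) = 856.
Total spending by buyers = P* × Q* = 3 × 856 = 2568.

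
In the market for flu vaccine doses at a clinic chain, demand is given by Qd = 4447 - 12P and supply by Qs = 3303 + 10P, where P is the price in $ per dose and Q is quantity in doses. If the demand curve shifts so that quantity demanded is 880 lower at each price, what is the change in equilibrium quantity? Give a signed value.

ΔQ = -400

Set Qd = Qs: 4447 - 12P = 3303 + 10P, so 1144 = 22P and P* = 52.
Substitute back: Q* = 4447 - 12(52) = 3823.
After the shift, demand is Qd = 3567 - 12P.
The new intersection has 264 = 22P, i.e. P = 12, Q = 3423.
ΔQ = 3423 - 3823 = -400.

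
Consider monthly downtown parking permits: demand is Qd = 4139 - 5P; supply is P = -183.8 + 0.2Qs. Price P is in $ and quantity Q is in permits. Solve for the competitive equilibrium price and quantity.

Solving each curve for Q: Qs = 919 + 5P.
Equating demand and supply, 4139 - 5P = 919 + 5P gives 10P = 3220, so P* = 322.
From the demand curve, Q* = 4139 - 5(322) = 2529.

P* = 322, Q* = 2529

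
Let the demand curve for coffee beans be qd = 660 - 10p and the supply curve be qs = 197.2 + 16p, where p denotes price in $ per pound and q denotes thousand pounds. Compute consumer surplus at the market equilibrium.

Set qd = qs: 660 - 10p = 197.2 + 16p, so 462.8 = 26p and p* = 17.8.
From the demand curve, q* = 660 - 10(17.8) = 482.
Demand choke price (qd = 0): p = 660/10 = 66. Consumer surplus = ½ × (66 - 17.8) × 482 = 11616.2.

Consumer surplus = 11616.2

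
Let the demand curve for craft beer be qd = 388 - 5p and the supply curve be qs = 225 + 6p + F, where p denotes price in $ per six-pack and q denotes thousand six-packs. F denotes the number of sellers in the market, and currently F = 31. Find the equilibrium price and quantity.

With F = 31, supply is qs = 256 + 6p.
Equating demand and supply, 388 - 5p = 256 + 6p gives 11p = 132, so p* = 12.
Plugging p* into demand: q* = 388 - 5(12) = 328.

p* = 12, q* = 328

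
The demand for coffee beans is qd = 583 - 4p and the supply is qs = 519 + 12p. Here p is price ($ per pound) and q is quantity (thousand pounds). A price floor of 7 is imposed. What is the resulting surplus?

Evaluating both curves at the floor price 7 gives qd = 555, qs = 603.
Surplus = qs - qd = 603 - 555 = 48.

Surplus = 48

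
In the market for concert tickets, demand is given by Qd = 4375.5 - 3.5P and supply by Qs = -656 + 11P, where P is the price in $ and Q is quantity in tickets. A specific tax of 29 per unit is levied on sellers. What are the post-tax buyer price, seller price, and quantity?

The tax drives a wedge P_b - P_s = 29. Substituting P_s = P_b - 29 into supply: Qs = -975 + 11P_b.
Equate demand and the shifted supply: 4375.5 - 3.5P_b = -975 + 11P_b, giving 14.5P_b = 5350.5, so P_b = 369.
So P_s = 340 and the quantity traded is Q = 4375.5 - 3.5(369) = 3084.

P_b = 369, P_s = 340, Q = 3084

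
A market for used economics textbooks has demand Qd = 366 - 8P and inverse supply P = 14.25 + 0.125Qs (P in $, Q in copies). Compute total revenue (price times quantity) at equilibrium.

In direct form, Qs = -114 + 8P.
Set Qd = Qs: 366 - 8P = -114 + 8P, so 480 = 16P and P* = 30.
Substitute back: Q* = 366 - 8(30) = 126.
Total revenue = P* × Q* = 30 × 126 = 3780.

Total revenue = 3780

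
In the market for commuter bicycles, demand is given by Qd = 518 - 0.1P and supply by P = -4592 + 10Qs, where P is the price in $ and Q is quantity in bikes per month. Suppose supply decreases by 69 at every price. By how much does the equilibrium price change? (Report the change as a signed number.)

ΔP = 345

Rewriting in direct form: Qs = 459.2 + 0.1P.
At equilibrium Qd = Qs, so 518 - 0.1P = 459.2 + 0.1P; collecting terms, 58.8 = 0.2P and P* = 294.
Plugging P* into demand: Q* = 518 - 0.1(294) = 488.6.
After the shift, supply is Qs = 390.2 + 0.1P.
New equilibrium: 127.8 = 0.2P, so P = 639 and Q = 454.1.
ΔP = 639 - 294 = 345.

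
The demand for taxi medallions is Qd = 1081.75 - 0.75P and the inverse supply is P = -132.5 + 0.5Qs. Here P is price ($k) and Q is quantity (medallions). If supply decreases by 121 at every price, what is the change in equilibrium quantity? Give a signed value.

Rewriting in direct form: Qs = 265 + 2P.
The market clears where 1081.75 - 0.75P = 265 + 2P. Rearranging, 2.75P = 816.75, hence P* = 297.
From the demand curve, Q* = 1081.75 - 0.75(297) = 859.
After the shift, supply is Qs = 144 + 2P.
Re-solving, 2.75P = 937.75 gives P = 341 and Q = 826.
ΔQ = 826 - 859 = -33.

ΔQ = -33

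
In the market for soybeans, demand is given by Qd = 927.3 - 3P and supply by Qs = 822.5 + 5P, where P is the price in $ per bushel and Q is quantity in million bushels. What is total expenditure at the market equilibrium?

Equating demand and supply, 927.3 - 3P = 822.5 + 5P gives 8P = 104.8, so P* = 13.1.
Then Q* = 927.3 - 3(13.1) = 888.
Total expenditure = P* × Q* = 13.1 × 888 = 11632.8.

Total expenditure = 11632.8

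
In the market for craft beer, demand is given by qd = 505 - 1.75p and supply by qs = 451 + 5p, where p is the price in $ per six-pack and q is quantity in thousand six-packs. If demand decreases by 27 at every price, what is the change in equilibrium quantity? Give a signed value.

Equating demand and supply, 505 - 1.75p = 451 + 5p gives 6.75p = 54, so p* = 8.
Plugging p* into demand: q* = 505 - 1.75(8) = 491.
After the shift, demand is qd = 478 - 1.75p.
The new intersection has 27 = 6.75p, i.e. p = 4, q = 471.
Δq = 471 - 491 = -20.

Δq = -20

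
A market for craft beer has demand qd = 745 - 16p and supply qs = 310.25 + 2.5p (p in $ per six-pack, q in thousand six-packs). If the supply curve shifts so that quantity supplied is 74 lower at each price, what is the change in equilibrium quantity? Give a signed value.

Δq = -64

The market clears where 745 - 16p = 310.25 + 2.5p. Rearranging, 18.5p = 434.75, hence p* = 23.5.
Substitute back: q* = 745 - 16(23.5) = 369.
After the shift, supply is qs = 236.25 + 2.5p.
The new intersection has 508.75 = 18.5p, i.e. p = 27.5, q = 305.
Δq = 305 - 369 = -64.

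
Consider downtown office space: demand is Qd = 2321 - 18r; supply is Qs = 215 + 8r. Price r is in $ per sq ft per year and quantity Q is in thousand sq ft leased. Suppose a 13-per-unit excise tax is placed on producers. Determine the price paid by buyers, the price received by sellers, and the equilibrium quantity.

r_b = 85, r_s = 72, Q = 791

Producers keep r_s = r_b - 13 per unit, so supply in terms of the buyer price is Qs = 111 + 8r_b.
Market clearing requires 2321 - 18r_b = 111 + 8r_b; hence 2210 = 26r_b and r_b = 85.
Then r_s = 85 - 13 = 72 and Q = 2321 - 18(85) = 791.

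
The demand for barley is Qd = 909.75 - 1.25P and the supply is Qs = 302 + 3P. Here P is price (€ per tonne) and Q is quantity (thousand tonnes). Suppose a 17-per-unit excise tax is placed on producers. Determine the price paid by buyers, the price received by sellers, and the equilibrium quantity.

Producers keep P_s = P_b - 17 per unit, so supply in terms of the buyer price is Qs = 251 + 3P_b.
Market clearing requires 909.75 - 1.25P_b = 251 + 3P_b; hence 658.75 = 4.25P_b and P_b = 155.
Then P_s = 155 - 17 = 138 and Q = 909.75 - 1.25(155) = 716.

P_b = 155, P_s = 138, Q = 716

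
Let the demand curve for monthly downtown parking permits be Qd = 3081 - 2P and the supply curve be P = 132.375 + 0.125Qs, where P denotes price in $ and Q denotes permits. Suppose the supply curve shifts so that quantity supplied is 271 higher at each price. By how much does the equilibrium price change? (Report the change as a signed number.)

Inverting to quantity form: Qs = -1059 + 8P.
At equilibrium Qd = Qs, so 3081 - 2P = -1059 + 8P; collecting terms, 4140 = 10P and P* = 414.
Then Q* = 3081 - 2(414) = 2253.
After the shift, supply is Qs = -788 + 8P.
New equilibrium: 3869 = 10P, so P = 386.9 and Q = 2307.2.
ΔP = 386.9 - 414 = -27.1.

ΔP = -27.1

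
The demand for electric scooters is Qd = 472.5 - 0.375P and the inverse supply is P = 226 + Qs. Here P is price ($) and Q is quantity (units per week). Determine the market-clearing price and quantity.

Inverting to quantity form: Qs = -226 + P.
The market clears where 472.5 - 0.375P = -226 + P. Rearranging, 1.375P = 698.5, hence P* = 508.
Plugging P* into demand: Q* = 472.5 - 0.375(508) = 282.

P* = 508, Q* = 282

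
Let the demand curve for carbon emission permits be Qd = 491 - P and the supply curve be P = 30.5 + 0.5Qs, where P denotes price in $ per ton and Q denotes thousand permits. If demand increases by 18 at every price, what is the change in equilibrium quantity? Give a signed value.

ΔQ = 12

Solving each curve for Q: Qs = -61 + 2P.
At equilibrium Qd = Qs, so 491 - P = -61 + 2P; collecting terms, 552 = 3P and P* = 184.
From the demand curve, Q* = 491 - 184 = 307.
After the shift, demand is Qd = 509 - P.
New equilibrium: 570 = 3P, so P = 190 and Q = 319.
ΔQ = 319 - 307 = 12.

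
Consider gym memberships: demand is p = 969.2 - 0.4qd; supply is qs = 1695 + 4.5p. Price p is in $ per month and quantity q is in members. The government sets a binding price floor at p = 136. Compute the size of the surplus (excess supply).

Surplus = 224

Rewriting in direct form: qd = 2423 - 2.5p.
With p fixed at 136, quantity demanded is 2083 and quantity supplied is 2307.
Surplus = qs - qd = 2307 - 2083 = 224.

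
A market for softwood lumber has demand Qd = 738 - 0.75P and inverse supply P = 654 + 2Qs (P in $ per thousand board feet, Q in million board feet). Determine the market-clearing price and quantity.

Solving each curve for Q: Qs = -327 + 0.5P.
Equating demand and supply, 738 - 0.75P = -327 + 0.5P gives 1.25P = 1065, so P* = 852.
From the demand curve, Q* = 738 - 0.75(852) = 99.

P* = 852, Q* = 99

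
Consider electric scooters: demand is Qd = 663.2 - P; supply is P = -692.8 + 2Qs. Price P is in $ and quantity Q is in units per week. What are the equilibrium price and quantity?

Solving each curve for Q: Qs = 346.4 + 0.5P.
At equilibrium Qd = Qs, so 663.2 - P = 346.4 + 0.5P; collecting terms, 316.8 = 1.5P and P* = 211.2.
Substitute back: Q* = 663.2 - 211.2 = 452.

P* = 211.2, Q* = 452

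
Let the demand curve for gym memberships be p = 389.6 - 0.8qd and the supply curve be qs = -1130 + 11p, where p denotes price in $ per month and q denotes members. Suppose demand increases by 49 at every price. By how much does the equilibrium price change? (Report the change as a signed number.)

Rewriting in direct form: qd = 487 - 1.25p.
Equating demand and supply, 487 - 1.25p = -1130 + 11p gives 12.25p = 1617, so p* = 132.
Then q* = 487 - 1.25(132) = 322.
After the shift, demand is qd = 536 - 1.25p.
New equilibrium: 1666 = 12.25p, so p = 136 and q = 366.
Δp = 136 - 132 = 4.

Δp = 4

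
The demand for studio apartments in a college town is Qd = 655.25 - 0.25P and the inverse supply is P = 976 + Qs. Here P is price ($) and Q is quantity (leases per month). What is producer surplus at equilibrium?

Producer surplus = 54120.5

Solving each curve for Q: Qs = -976 + P.
Equating demand and supply, 655.25 - 0.25P = -976 + P gives 1.25P = 1631.25, so P* = 1305.
Plugging P* into demand: Q* = 655.25 - 0.25(1305) = 329.
Supply choke price (Qs = 0): P = 976. Producer surplus = ½ × (1305 - 976) × 329 = 54120.5.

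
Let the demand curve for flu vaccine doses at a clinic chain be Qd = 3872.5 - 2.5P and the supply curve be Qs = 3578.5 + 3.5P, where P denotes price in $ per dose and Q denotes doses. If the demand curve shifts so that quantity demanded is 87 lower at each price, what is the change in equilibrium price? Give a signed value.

ΔP = -14.5

The market clears where 3872.5 - 2.5P = 3578.5 + 3.5P. Rearranging, 6P = 294, hence P* = 49.
Plugging P* into demand: Q* = 3872.5 - 2.5(49) = 3750.
After the shift, demand is Qd = 3785.5 - 2.5P.
The new intersection has 207 = 6P, i.e. P = 34.5, Q = 3699.25.
ΔP = 34.5 - 49 = -14.5.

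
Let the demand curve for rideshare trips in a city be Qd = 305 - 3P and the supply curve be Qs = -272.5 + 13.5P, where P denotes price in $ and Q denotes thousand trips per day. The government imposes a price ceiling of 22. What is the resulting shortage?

Evaluating both curves at the ceiling price 22 gives Qd = 239, Qs = 24.5.
Shortage = Qd - Qs = 239 - 24.5 = 214.5.

Shortage = 214.5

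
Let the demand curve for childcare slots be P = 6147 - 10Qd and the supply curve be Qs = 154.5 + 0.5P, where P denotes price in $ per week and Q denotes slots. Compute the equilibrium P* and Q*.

P* = 767, Q* = 538

In direct form, Qd = 614.7 - 0.1P.
At equilibrium Qd = Qs, so 614.7 - 0.1P = 154.5 + 0.5P; collecting terms, 460.2 = 0.6P and P* = 767.
Substitute back: Q* = 614.7 - 0.1(767) = 538.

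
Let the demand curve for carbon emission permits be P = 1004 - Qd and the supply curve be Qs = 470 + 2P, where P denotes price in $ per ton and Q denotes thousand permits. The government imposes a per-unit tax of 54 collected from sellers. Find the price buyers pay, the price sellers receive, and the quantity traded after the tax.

In direct form, Qd = 1004 - P.
With a tax of 54 on sellers, they supply based on the net price P_s = P_b - 54, so Qs = 362 + 2P_b.
Market clearing requires 1004 - P_b = 362 + 2P_b; hence 642 = 3P_b and P_b = 214.
So P_s = 160 and the quantity traded is Q = 1004 - 214 = 790.

P_b = 214, P_s = 160, Q = 790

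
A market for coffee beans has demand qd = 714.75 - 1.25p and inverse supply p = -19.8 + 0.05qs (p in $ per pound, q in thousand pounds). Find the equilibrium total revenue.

Total revenue = 10440

Inverting to quantity form: qs = 396 + 20p.
Set qd = qs: 714.75 - 1.25p = 396 + 20p, so 318.75 = 21.25p and p* = 15.
Substitute back: q* = 714.75 - 1.25(15) = 696.
Total revenue = p* × q* = 15 × 696 = 10440.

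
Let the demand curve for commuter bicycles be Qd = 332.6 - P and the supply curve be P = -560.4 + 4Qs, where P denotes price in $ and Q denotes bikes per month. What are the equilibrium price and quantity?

P* = 154, Q* = 178.6

In direct form, Qs = 140.1 + 0.25P.
Equating demand and supply, 332.6 - P = 140.1 + 0.25P gives 1.25P = 192.5, so P* = 154.
From the demand curve, Q* = 332.6 - 154 = 178.6.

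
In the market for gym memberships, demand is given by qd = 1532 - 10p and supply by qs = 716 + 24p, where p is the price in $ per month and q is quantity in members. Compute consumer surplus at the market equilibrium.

Consumer surplus = 83463.2

The market clears where 1532 - 10p = 716 + 24p. Rearranging, 34p = 816, hence p* = 24.
Plugging p* into demand: q* = 1532 - 10(24) = 1292.
Demand choke price (qd = 0): p = 1532/10 = 153.2. Consumer surplus = ½ × (153.2 - 24) × 1292 = 83463.2.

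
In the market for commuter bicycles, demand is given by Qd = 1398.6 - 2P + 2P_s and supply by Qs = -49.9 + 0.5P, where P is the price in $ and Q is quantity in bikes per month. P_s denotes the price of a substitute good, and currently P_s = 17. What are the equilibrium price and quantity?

With P_s = 17, demand is Qd = 1432.6 - 2P.
Equating demand and supply, 1432.6 - 2P = -49.9 + 0.5P gives 2.5P = 1482.5, so P* = 593.
Plugging P* into demand: Q* = 1432.6 - 2(593) = 246.6.

P* = 593, Q* = 246.6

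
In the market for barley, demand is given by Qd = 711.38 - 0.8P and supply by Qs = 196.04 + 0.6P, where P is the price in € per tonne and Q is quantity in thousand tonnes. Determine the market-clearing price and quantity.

The market clears where 711.38 - 0.8P = 196.04 + 0.6P. Rearranging, 1.4P = 515.34, hence P* = 368.1.
Then Q* = 711.38 - 0.8(368.1) = 416.9.

P* = 368.1, Q* = 416.9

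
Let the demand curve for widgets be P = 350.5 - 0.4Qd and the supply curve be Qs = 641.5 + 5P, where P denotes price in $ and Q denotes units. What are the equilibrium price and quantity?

P* = 31.3, Q* = 798

Inverting to quantity form: Qd = 876.25 - 2.5P.
At equilibrium Qd = Qs, so 876.25 - 2.5P = 641.5 + 5P; collecting terms, 234.75 = 7.5P and P* = 31.3.
Plugging P* into demand: Q* = 876.25 - 2.5(31.3) = 798.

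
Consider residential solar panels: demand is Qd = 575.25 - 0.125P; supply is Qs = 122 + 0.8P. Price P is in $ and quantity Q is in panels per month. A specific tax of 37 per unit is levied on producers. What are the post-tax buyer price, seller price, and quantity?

The tax drives a wedge P_b - P_s = 37. Substituting P_s = P_b - 37 into supply: Qs = 92.4 + 0.8P_b.
Equate demand and the shifted supply: 575.25 - 0.125P_b = 92.4 + 0.8P_b, giving 0.925P_b = 482.85, so P_b = 522.
Then P_s = 522 - 37 = 485 and Q = 575.25 - 0.125(522) = 510.

P_b = 522, P_s = 485, Q = 510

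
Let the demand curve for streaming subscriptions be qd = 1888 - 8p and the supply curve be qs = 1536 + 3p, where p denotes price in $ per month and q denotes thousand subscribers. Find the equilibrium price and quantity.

The market clears where 1888 - 8p = 1536 + 3p. Rearranging, 11p = 352, hence p* = 32.
Substitute back: q* = 1888 - 8(32) = 1632.

p* = 32, q* = 1632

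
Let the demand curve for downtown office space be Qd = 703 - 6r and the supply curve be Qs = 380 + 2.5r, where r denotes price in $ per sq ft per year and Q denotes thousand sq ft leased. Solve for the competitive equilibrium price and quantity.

r* = 38, Q* = 475

Set Qd = Qs: 703 - 6r = 380 + 2.5r, so 323 = 8.5r and r* = 38.
Substitute back: Q* = 703 - 6(38) = 475.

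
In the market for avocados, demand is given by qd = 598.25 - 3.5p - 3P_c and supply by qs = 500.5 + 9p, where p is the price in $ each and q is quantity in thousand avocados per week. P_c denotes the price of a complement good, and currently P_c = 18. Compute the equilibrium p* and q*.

With P_c = 18, demand is qd = 544.25 - 3.5p.
The market clears where 544.25 - 3.5p = 500.5 + 9p. Rearranging, 12.5p = 43.75, hence p* = 3.5.
Then q* = 544.25 - 3.5(3.5) = 532.

p* = 3.5, q* = 532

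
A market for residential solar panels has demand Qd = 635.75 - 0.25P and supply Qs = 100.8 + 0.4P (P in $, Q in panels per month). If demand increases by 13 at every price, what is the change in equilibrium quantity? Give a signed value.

ΔQ = 8

Set Qd = Qs: 635.75 - 0.25P = 100.8 + 0.4P, so 534.95 = 0.65P and P* = 823.
Then Q* = 635.75 - 0.25(823) = 430.
After the shift, demand is Qd = 648.75 - 0.25P.
The new intersection has 547.95 = 0.65P, i.e. P = 843, Q = 438.
ΔQ = 438 - 430 = 8.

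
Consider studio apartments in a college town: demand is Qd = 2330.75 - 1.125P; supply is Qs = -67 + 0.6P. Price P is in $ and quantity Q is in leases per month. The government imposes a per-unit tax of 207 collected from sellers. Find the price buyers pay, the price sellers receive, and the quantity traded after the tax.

P_b = 1462, P_s = 1255, Q = 686

With a tax of 207 on sellers, they supply based on the net price P_s = P_b - 207, so Qs = -191.2 + 0.6P_b.
Equate demand and the shifted supply: 2330.75 - 1.125P_b = -191.2 + 0.6P_b, giving 1.725P_b = 2521.95, so P_b = 1462.
So P_s = 1255 and the quantity traded is Q = 2330.75 - 1.125(1462) = 686.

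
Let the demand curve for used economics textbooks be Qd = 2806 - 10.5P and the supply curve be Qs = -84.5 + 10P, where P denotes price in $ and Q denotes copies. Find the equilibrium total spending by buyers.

Total spending by buyers = 186895.5

The market clears where 2806 - 10.5P = -84.5 + 10P. Rearranging, 20.5P = 2890.5, hence P* = 141.
Plugging P* into demand: Q* = 2806 - 10.5(141) = 1325.5.
Total spending by buyers = P* × Q* = 141 × 1325.5 = 186895.5.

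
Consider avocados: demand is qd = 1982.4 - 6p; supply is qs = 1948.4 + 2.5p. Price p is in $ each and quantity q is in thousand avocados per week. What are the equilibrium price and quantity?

p* = 4, q* = 1958.4

At equilibrium qd = qs, so 1982.4 - 6p = 1948.4 + 2.5p; collecting terms, 34 = 8.5p and p* = 4.
Then q* = 1982.4 - 6(4) = 1958.4.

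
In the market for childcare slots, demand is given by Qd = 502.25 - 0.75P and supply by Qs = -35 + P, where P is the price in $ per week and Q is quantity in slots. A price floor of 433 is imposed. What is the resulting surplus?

Evaluating both curves at the floor price 433 gives Qd = 177.5, Qs = 398.
Surplus = Qs - Qd = 398 - 177.5 = 220.5.

Surplus = 220.5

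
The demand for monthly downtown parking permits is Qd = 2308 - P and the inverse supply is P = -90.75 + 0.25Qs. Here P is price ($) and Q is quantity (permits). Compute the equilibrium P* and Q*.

P* = 389, Q* = 1919

In direct form, Qs = 363 + 4P.
Set Qd = Qs: 2308 - P = 363 + 4P, so 1945 = 5P and P* = 389.
Substitute back: Q* = 2308 - 389 = 1919.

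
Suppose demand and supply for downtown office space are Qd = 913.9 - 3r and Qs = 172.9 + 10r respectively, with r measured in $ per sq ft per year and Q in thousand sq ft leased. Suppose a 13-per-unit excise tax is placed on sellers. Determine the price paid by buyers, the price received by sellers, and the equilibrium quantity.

With a tax of 13 on sellers, they supply based on the net price r_s = r_b - 13, so Qs = 42.9 + 10r_b.
Equate demand and the shifted supply: 913.9 - 3r_b = 42.9 + 10r_b, giving 13r_b = 871, so r_b = 67.
So r_s = 54 and the quantity traded is Q = 913.9 - 3(67) = 712.9.

r_b = 67, r_s = 54, Q = 712.9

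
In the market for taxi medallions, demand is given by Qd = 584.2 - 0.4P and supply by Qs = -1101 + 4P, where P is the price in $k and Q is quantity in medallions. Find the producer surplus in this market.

The market clears where 584.2 - 0.4P = -1101 + 4P. Rearranging, 4.4P = 1685.2, hence P* = 383.
Then Q* = 584.2 - 0.4(383) = 431.
Supply choke price (Qs = 0): P = 275.25. Producer surplus = ½ × (383 - 275.25) × 431 = 23220.125.

Producer surplus = 23220.125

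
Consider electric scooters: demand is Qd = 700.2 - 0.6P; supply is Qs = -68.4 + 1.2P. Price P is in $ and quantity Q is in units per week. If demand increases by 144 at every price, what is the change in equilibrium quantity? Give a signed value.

ΔQ = 96

At equilibrium Qd = Qs, so 700.2 - 0.6P = -68.4 + 1.2P; collecting terms, 768.6 = 1.8P and P* = 427.
Then Q* = 700.2 - 0.6(427) = 444.
After the shift, demand is Qd = 844.2 - 0.6P.
New equilibrium: 912.6 = 1.8P, so P = 507 and Q = 540.
ΔQ = 540 - 444 = 96.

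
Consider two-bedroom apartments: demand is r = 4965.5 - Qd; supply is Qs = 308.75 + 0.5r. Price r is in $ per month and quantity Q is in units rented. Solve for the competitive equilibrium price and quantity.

Rewriting in direct form: Qd = 4965.5 - r.
Equating demand and supply, 4965.5 - r = 308.75 + 0.5r gives 1.5r = 4656.75, so r* = 3104.5.
Plugging r* into demand: Q* = 4965.5 - 3104.5 = 1861.

r* = 3104.5, Q* = 1861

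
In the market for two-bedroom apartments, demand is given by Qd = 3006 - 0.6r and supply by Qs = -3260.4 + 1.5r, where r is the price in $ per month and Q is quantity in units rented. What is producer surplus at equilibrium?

Producer surplus = 492561.12

Equating demand and supply, 3006 - 0.6r = -3260.4 + 1.5r gives 2.1r = 6266.4, so r* = 2984.
Then Q* = 3006 - 0.6(2984) = 1215.6.
Supply choke price (Qs = 0): r = 2173.6. Producer surplus = ½ × (2984 - 2173.6) × 1215.6 = 492561.12.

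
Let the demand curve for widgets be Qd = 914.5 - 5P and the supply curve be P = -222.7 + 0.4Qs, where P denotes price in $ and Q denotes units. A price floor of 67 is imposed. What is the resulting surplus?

Surplus = 144.75

In direct form, Qs = 556.75 + 2.5P.
At P = 67: Qd = 579.5 and Qs = 724.25.
Surplus = Qs - Qd = 724.25 - 579.5 = 144.75.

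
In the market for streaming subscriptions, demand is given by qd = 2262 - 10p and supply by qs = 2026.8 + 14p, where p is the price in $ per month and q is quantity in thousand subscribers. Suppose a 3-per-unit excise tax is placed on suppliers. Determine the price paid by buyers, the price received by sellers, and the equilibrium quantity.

The tax drives a wedge p_b - p_s = 3. Substituting p_s = p_b - 3 into supply: qs = 1984.8 + 14p_b.
Market clearing requires 2262 - 10p_b = 1984.8 + 14p_b; hence 277.2 = 24p_b and p_b = 11.55.
So p_s = 8.55 and the quantity traded is q = 2262 - 10(11.55) = 2146.5.

p_b = 11.55, p_s = 8.55, q = 2146.5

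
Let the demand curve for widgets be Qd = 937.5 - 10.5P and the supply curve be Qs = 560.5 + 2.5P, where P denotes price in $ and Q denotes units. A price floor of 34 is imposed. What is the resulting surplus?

Evaluating both curves at the floor price 34 gives Qd = 580.5, Qs = 645.5.
Surplus = Qs - Qd = 645.5 - 580.5 = 65.

Surplus = 65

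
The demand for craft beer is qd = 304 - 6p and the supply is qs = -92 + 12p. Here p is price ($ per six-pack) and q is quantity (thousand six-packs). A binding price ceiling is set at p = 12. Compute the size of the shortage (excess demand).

Shortage = 180

Evaluating both curves at the ceiling price 12 gives qd = 232, qs = 52.
Shortage = qd - qs = 232 - 52 = 180.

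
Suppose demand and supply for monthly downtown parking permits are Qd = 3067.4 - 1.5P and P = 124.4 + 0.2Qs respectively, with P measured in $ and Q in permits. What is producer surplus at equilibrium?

Producer surplus = 491065.6

Solving each curve for Q: Qs = -622 + 5P.
Equating demand and supply, 3067.4 - 1.5P = -622 + 5P gives 6.5P = 3689.4, so P* = 567.6.
Substitute back: Q* = 3067.4 - 1.5(567.6) = 2216.
Supply choke price (Qs = 0): P = 124.4. Producer surplus = ½ × (567.6 - 124.4) × 2216 = 491065.6.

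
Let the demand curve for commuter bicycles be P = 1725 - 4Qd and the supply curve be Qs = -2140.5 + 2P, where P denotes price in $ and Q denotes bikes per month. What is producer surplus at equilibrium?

Solving each curve for Q: Qd = 431.25 - 0.25P.
The market clears where 431.25 - 0.25P = -2140.5 + 2P. Rearranging, 2.25P = 2571.75, hence P* = 1143.
Plugging P* into demand: Q* = 431.25 - 0.25(1143) = 145.5.
Supply choke price (Qs = 0): P = 1070.25. Producer surplus = ½ × (1143 - 1070.25) × 145.5 = 5292.5625.

Producer surplus = 5292.5625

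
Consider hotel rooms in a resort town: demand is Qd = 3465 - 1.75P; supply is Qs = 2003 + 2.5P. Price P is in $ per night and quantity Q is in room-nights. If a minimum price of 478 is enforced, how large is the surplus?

Surplus = 569.5

With P fixed at 478, quantity demanded is 2628.5 and quantity supplied is 3198.
Surplus = Qs - Qd = 3198 - 2628.5 = 569.5.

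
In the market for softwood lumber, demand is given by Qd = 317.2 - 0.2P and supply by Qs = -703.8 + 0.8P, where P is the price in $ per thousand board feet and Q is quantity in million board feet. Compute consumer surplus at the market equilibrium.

Consumer surplus = 31922.5

The market clears where 317.2 - 0.2P = -703.8 + 0.8P. Rearranging, P = 1021, hence P* = 1021.
From the demand curve, Q* = 317.2 - 0.2(1021) = 113.
Demand choke price (Qd = 0): P = 317.2/0.2 = 1586. Consumer surplus = ½ × (1586 - 1021) × 113 = 31922.5.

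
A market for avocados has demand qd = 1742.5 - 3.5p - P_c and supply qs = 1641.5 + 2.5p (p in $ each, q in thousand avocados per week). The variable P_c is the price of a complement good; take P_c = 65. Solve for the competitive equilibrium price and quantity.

p* = 6, q* = 1656.5

With P_c = 65, demand is qd = 1677.5 - 3.5p.
The market clears where 1677.5 - 3.5p = 1641.5 + 2.5p. Rearranging, 6p = 36, hence p* = 6.
From the demand curve, q* = 1677.5 - 3.5(6) = 1656.5.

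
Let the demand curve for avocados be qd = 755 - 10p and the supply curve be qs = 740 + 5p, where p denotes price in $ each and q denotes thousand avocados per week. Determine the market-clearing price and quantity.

p* = 1, q* = 745

The market clears where 755 - 10p = 740 + 5p. Rearranging, 15p = 15, hence p* = 1.
Plugging p* into demand: q* = 755 - 10(1) = 745.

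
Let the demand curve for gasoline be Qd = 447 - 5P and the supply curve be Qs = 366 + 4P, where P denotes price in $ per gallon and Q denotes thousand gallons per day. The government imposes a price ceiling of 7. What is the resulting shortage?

Shortage = 18

Evaluating both curves at the ceiling price 7 gives Qd = 412, Qs = 394.
Shortage = Qd - Qs = 412 - 394 = 18.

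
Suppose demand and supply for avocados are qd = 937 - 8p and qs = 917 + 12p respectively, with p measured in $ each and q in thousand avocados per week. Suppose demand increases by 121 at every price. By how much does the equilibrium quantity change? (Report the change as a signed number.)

Δq = 72.6

The market clears where 937 - 8p = 917 + 12p. Rearranging, 20p = 20, hence p* = 1.
Then q* = 937 - 8(1) = 929.
After the shift, demand is qd = 1058 - 8p.
New equilibrium: 141 = 20p, so p = 7.05 and q = 1001.6.
Δq = 1001.6 - 929 = 72.6.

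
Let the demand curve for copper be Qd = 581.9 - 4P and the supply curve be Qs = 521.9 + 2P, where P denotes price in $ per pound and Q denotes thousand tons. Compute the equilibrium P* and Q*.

P* = 10, Q* = 541.9

The market clears where 581.9 - 4P = 521.9 + 2P. Rearranging, 6P = 60, hence P* = 10.
From the demand curve, Q* = 581.9 - 4(10) = 541.9.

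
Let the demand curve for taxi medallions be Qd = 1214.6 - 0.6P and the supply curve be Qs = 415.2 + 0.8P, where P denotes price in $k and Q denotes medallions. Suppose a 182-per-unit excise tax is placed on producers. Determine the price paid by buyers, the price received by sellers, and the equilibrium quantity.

Producers keep P_s = P_b - 182 per unit, so supply in terms of the buyer price is Qs = 269.6 + 0.8P_b.
Market clearing requires 1214.6 - 0.6P_b = 269.6 + 0.8P_b; hence 945 = 1.4P_b and P_b = 675.
Then P_s = 675 - 182 = 493 and Q = 1214.6 - 0.6(675) = 809.6.

P_b = 675, P_s = 493, Q = 809.6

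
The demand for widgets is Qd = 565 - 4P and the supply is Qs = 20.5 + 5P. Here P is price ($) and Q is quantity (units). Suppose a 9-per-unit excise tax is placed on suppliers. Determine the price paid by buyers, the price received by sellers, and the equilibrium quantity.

Suppliers keep P_s = P_b - 9 per unit, so supply in terms of the buyer price is Qs = -24.5 + 5P_b.
Market clearing requires 565 - 4P_b = -24.5 + 5P_b; hence 589.5 = 9P_b and P_b = 65.5.
So P_s = 56.5 and the quantity traded is Q = 565 - 4(65.5) = 303.

P_b = 65.5, P_s = 56.5, Q = 303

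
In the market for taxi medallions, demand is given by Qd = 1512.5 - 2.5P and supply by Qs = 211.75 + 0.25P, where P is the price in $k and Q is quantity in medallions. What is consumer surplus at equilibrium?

Set Qd = Qs: 1512.5 - 2.5P = 211.75 + 0.25P, so 1300.75 = 2.75P and P* = 473.
Then Q* = 1512.5 - 2.5(473) = 330.
Demand choke price (Qd = 0): P = 1512.5/2.5 = 605. Consumer surplus = ½ × (605 - 473) × 330 = 21780.

Consumer surplus = 21780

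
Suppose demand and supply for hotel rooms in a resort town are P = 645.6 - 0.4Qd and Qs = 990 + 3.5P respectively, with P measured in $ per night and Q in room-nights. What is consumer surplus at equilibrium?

In direct form, Qd = 1614 - 2.5P.
The market clears where 1614 - 2.5P = 990 + 3.5P. Rearranging, 6P = 624, hence P* = 104.
Substitute back: Q* = 1614 - 2.5(104) = 1354.
Demand choke price (Qd = 0): P = 1614/2.5 = 645.6. Consumer surplus = ½ × (645.6 - 104) × 1354 = 366663.2.

Consumer surplus = 366663.2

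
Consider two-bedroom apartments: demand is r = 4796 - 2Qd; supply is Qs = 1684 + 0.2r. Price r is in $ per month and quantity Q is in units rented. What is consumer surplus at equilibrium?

Consumer surplus = 3564544

Rewriting in direct form: Qd = 2398 - 0.5r.
Set Qd = Qs: 2398 - 0.5r = 1684 + 0.2r, so 714 = 0.7r and r* = 1020.
From the demand curve, Q* = 2398 - 0.5(1020) = 1888.
Demand choke price (Qd = 0): r = 2398/0.5 = 4796. Consumer surplus = ½ × (4796 - 1020) × 1888 = 3564544.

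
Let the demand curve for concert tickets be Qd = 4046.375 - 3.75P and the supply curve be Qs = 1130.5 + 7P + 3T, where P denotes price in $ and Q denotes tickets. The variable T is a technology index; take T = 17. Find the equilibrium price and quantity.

P* = 266.5, Q* = 3047

With T = 17, supply is Qs = 1181.5 + 7P.
Set Qd = Qs: 4046.375 - 3.75P = 1181.5 + 7P, so 2864.875 = 10.75P and P* = 266.5.
Substitute back: Q* = 4046.375 - 3.75(266.5) = 3047.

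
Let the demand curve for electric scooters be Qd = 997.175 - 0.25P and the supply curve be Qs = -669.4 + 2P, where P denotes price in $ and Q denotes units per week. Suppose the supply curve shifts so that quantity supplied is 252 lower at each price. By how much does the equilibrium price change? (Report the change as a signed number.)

The market clears where 997.175 - 0.25P = -669.4 + 2P. Rearranging, 2.25P = 1666.575, hence P* = 740.7.
Then Q* = 997.175 - 0.25(740.7) = 812.
After the shift, supply is Qs = -921.4 + 2P.
The new intersection has 1918.575 = 2.25P, i.e. P = 852.7, Q = 784.
ΔP = 852.7 - 740.7 = 112.

ΔP = 112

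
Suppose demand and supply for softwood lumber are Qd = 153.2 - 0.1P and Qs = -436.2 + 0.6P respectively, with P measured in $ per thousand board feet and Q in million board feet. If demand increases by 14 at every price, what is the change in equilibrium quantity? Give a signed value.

Equating demand and supply, 153.2 - 0.1P = -436.2 + 0.6P gives 0.7P = 589.4, so P* = 842.
From the demand curve, Q* = 153.2 - 0.1(842) = 69.
After the shift, demand is Qd = 167.2 - 0.1P.
The new intersection has 603.4 = 0.7P, i.e. P = 862, Q = 81.
ΔQ = 81 - 69 = 12.

ΔQ = 12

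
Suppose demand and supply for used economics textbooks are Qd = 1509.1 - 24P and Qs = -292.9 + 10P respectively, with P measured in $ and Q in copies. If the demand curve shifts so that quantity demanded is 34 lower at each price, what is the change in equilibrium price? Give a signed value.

ΔP = -1

The market clears where 1509.1 - 24P = -292.9 + 10P. Rearranging, 34P = 1802, hence P* = 53.
Then Q* = 1509.1 - 24(53) = 237.1.
After the shift, demand is Qd = 1475.1 - 24P.
New equilibrium: 1768 = 34P, so P = 52 and Q = 227.1.
ΔP = 52 - 53 = -1.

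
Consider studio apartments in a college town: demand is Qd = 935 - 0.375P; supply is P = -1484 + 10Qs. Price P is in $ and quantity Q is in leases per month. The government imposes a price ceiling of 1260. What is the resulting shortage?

In direct form, Qs = 148.4 + 0.1P.
With P fixed at 1260, quantity demanded is 462.5 and quantity supplied is 274.4.
Shortage = Qd - Qs = 462.5 - 274.4 = 188.1.

Shortage = 188.1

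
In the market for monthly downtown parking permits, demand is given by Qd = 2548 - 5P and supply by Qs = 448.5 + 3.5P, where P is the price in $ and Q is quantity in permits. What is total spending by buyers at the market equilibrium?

The market clears where 2548 - 5P = 448.5 + 3.5P. Rearranging, 8.5P = 2099.5, hence P* = 247.
Substitute back: Q* = 2548 - 5(247) = 1313.
Total spending by buyers = P* × Q* = 247 × 1313 = 324311.

Total spending by buyers = 324311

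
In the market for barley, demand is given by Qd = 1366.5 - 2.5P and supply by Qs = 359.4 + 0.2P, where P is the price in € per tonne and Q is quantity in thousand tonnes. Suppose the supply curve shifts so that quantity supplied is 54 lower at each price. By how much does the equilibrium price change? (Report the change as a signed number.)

ΔP = 20

Equating demand and supply, 1366.5 - 2.5P = 359.4 + 0.2P gives 2.7P = 1007.1, so P* = 373.
Plugging P* into demand: Q* = 1366.5 - 2.5(373) = 434.
After the shift, supply is Qs = 305.4 + 0.2P.
New equilibrium: 1061.1 = 2.7P, so P = 393 and Q = 384.
ΔP = 393 - 373 = 20.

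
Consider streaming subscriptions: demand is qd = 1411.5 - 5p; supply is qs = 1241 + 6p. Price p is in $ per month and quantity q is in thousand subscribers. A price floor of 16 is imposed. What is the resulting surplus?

At p = 16: qd = 1331.5 and qs = 1337.
Surplus = qs - qd = 1337 - 1331.5 = 5.5.

Surplus = 5.5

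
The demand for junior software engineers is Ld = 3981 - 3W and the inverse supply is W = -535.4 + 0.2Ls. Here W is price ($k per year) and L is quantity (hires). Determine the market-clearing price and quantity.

W* = 163, L* = 3492

Solving each curve for L: Ls = 2677 + 5W.
Equating demand and supply, 3981 - 3W = 2677 + 5W gives 8W = 1304, so W* = 163.
Plugging W* into demand: L* = 3981 - 3(163) = 3492.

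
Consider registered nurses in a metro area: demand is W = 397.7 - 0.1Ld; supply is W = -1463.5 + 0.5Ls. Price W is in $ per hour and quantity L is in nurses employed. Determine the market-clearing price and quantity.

W* = 87.5, L* = 3102

Inverting to quantity form: Ld = 3977 - 10W and Ls = 2927 + 2W.
Set Ld = Ls: 3977 - 10W = 2927 + 2W, so 1050 = 12W and W* = 87.5.
From the demand curve, L* = 3977 - 10(87.5) = 3102.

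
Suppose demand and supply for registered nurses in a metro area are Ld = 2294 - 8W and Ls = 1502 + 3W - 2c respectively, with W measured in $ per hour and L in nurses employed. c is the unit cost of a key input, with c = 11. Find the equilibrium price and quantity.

W* = 74, L* = 1702

With c = 11, supply is Ls = 1480 + 3W.
At equilibrium Ld = Ls, so 2294 - 8W = 1480 + 3W; collecting terms, 814 = 11W and W* = 74.
Substitute back: L* = 2294 - 8(74) = 1702.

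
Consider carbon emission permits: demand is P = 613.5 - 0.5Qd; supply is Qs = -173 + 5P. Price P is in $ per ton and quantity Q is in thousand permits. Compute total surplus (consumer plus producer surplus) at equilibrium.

Total surplus = 239375.15

Rewriting in direct form: Qd = 1227 - 2P.
Set Qd = Qs: 1227 - 2P = -173 + 5P, so 1400 = 7P and P* = 200.
Then Q* = 1227 - 2(200) = 827.
Demand choke price = 613.5; supply choke price = 34.6. CS = ½(613.5 - 200)(827) = 170982.25; PS = ½(200 - 34.6)(827) = 68392.9. Total surplus = 239375.15.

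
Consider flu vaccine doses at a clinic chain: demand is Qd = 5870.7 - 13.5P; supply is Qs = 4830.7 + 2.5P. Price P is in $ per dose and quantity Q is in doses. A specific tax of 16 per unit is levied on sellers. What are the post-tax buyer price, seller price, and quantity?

Sellers keep P_s = P_b - 16 per unit, so supply in terms of the buyer price is Qs = 4790.7 + 2.5P_b.
Equate demand and the shifted supply: 5870.7 - 13.5P_b = 4790.7 + 2.5P_b, giving 16P_b = 1080, so P_b = 67.5.
Then P_s = 67.5 - 16 = 51.5 and Q = 5870.7 - 13.5(67.5) = 4959.45.

P_b = 67.5, P_s = 51.5, Q = 4959.45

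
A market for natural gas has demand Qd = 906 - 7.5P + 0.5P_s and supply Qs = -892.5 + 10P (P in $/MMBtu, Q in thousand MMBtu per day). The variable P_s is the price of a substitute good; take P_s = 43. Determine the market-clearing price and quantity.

P* = 104, Q* = 147.5

With P_s = 43, demand is Qd = 927.5 - 7.5P.
Set Qd = Qs: 927.5 - 7.5P = -892.5 + 10P, so 1820 = 17.5P and P* = 104.
Then Q* = 927.5 - 7.5(104) = 147.5.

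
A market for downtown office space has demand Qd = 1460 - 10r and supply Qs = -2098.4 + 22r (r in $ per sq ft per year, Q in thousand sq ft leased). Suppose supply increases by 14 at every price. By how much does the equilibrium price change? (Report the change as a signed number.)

Δr = -0.4375

At equilibrium Qd = Qs, so 1460 - 10r = -2098.4 + 22r; collecting terms, 3558.4 = 32r and r* = 111.2.
Then Q* = 1460 - 10(111.2) = 348.
After the shift, supply is Qs = -2084.4 + 22r.
New equilibrium: 3544.4 = 32r, so r = 110.7625 and Q = 352.375.
Δr = 110.7625 - 111.2 = -0.4375.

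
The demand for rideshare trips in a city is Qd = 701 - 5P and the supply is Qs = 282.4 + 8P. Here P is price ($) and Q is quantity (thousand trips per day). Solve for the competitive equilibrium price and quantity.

Equating demand and supply, 701 - 5P = 282.4 + 8P gives 13P = 418.6, so P* = 32.2.
Then Q* = 701 - 5(32.2) = 540.

P* = 32.2, Q* = 540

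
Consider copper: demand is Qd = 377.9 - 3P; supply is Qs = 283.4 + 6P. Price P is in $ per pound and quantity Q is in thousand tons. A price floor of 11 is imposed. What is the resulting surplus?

Surplus = 4.5

With P fixed at 11, quantity demanded is 344.9 and quantity supplied is 349.4.
Surplus = Qs - Qd = 349.4 - 344.9 = 4.5.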